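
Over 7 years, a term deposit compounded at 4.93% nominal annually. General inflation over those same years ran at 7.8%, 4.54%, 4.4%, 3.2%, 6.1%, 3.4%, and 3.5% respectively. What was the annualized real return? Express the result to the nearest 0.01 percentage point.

Cumulative inflation factor: 1.078 × 1.0454 × 1.044 × 1.032 × 1.061 × 1.034 × 1.035 ≈ 1.37866.
Nominal growth factor: 1.40055. Real growth factor = 1.40055 / 1.37866 ≈ 1.01587.
Annualized: 1.01587^(1/7) − 1 ≈ 0.00225.

0.23%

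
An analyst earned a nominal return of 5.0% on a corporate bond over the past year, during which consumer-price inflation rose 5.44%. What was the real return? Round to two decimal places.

Real return via the Fisher equation: (1 + 5.0%)/(1 + 5.44%) − 1 = 1.050/1.0544 − 1 ≈ -0.00417.

-0.42%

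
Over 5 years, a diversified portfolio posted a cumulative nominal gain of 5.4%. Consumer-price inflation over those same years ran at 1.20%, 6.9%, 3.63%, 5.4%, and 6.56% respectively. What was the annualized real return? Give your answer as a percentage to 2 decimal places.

Cumulative inflation factor: 1.0120 × 1.069 × 1.0363 × 1.054 × 1.0656 ≈ 1.25915.
Nominal growth factor: 1.05400. Real growth factor = 1.05400 / 1.25915 ≈ 0.83707.
Annualized: 0.83707^(1/5) − 1 ≈ -0.03494.

-3.49%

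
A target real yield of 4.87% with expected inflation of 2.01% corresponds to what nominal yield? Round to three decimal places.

6.978%

By the Fisher equation, 1 + r_nom = (1 + 4.87%)(1 + 2.01%) = 1.0487 × 1.0201 = 1.06977887.
So r_nom = 6.977887%.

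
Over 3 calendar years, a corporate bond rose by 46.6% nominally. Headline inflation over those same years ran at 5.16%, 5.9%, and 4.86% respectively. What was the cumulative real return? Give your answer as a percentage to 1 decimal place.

25.5%

Cumulative inflation factor: 1.0516 × 1.059 × 1.0486 ≈ 1.16777.
Nominal growth factor: 1.46600. Real growth factor = 1.46600 / 1.16777 ≈ 1.25539.
Total real return ≈ 25.5387%.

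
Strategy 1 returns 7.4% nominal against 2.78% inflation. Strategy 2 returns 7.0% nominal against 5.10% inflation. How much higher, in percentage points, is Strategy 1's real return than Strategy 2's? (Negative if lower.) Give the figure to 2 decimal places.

2.69

Strategy 1 real return: 1.074/1.0278 − 1 = 4.495%.
Strategy 2 real return: 1.070/1.0510 − 1 = 1.808%.
Difference: 4.495 − 1.808 = 2.687 pp.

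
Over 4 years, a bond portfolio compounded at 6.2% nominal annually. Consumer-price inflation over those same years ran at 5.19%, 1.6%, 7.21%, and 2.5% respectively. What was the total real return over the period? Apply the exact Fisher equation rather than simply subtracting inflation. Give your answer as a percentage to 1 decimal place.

Cumulative inflation factor: 1.0519 × 1.016 × 1.0721 × 1.025 ≈ 1.17443.
Nominal growth factor: 1.27203. Real growth factor = 1.27203 / 1.17443 ≈ 1.08311.
Total real return ≈ 8.3105%.

8.3%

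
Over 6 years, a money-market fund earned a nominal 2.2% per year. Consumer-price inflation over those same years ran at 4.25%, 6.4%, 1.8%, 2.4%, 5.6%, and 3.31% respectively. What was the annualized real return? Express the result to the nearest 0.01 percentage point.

Cumulative inflation factor: 1.0425 × 1.064 × 1.018 × 1.024 × 1.056 × 1.0331 ≈ 1.26145.
Nominal growth factor: 1.13948. Real growth factor = 1.13948 / 1.26145 ≈ 0.90330.
Annualized: 0.90330^(1/6) − 1 ≈ -0.01681.

-1.68%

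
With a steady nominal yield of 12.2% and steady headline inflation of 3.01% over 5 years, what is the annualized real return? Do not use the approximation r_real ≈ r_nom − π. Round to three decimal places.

8.921%

With constant rates the annual real return is the same each year: (1+12.2%)/(1+3.01%) − 1 = 0.08921.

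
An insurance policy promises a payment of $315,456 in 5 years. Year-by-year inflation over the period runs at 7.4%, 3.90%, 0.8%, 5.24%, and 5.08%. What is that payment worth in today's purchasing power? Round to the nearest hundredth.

Price-level factor over 5 years: 1.074 × 1.0390 × 1.008 × 1.0524 × 1.0508 ≈ 1.2438879611.
Purchasing power today: $315,456 divided by that factor.

$253,604.83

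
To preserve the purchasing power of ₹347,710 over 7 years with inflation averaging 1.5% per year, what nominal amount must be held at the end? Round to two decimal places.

₹385,904.17

Cumulative price-level factor: (1+1.5%)^7 ≈ 1.1098449129.
Multiplying ₹347,710 by the price-level factor gives the future nominal sum.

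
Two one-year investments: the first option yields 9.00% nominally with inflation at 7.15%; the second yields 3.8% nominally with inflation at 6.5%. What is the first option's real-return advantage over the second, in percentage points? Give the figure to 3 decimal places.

The first option real return: 1.0900/1.0715 − 1 = 1.7266%.
The second real return: 1.038/1.065 − 1 = -2.5352%.
Difference: 1.7266 − (-2.5352) = 4.2618 pp.

4.262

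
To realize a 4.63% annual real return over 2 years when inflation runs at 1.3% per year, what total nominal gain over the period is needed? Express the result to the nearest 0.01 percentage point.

12.34%

Required annual nominal rate: (1+4.63%)(1+1.3%) − 1 = 5.99019%.
Cumulative over 2 years: (1 + 0.0599019)^2 − 1 ≈ 0.12339.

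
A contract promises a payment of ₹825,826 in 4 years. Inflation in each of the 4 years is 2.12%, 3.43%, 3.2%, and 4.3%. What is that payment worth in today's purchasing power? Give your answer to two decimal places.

₹726,385.58

Price-level factor over 4 years: 1.0212 × 1.0343 × 1.032 × 1.043 ≈ 1.1368975656.
Purchasing power today: ₹825,826 divided by that factor.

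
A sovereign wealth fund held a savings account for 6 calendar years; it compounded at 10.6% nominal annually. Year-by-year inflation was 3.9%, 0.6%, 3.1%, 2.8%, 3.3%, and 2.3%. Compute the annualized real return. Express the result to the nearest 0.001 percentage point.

Cumulative inflation factor: 1.039 × 1.006 × 1.031 × 1.028 × 1.033 × 1.023 ≈ 1.17069.
Nominal growth factor: 1.83034. Real growth factor = 1.83034 / 1.17069 ≈ 1.56347.
Annualized: 1.56347^(1/6) − 1 ≈ 0.07733.

7.733%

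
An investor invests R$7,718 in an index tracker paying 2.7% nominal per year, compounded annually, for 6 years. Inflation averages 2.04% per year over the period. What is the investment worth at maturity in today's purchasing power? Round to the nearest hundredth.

R$8,022.41

Nominal value at maturity: R$7,718 × (1 + 2.7%)^6 ≈ R$9,055.81.
Price-level factor over 6 years: (1 + 2.04%)^6 ≈ 1.1288148124.
The maturity value deflated by that factor is the answer in today's purchasing power.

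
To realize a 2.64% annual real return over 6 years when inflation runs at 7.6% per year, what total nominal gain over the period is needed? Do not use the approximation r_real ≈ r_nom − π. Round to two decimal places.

Required annual nominal rate: (1+2.64%)(1+7.6%) − 1 = 10.44064%.
Cumulative over 6 years: (1 + 0.1044064)^6 − 1 ≈ 0.81457.

81.46%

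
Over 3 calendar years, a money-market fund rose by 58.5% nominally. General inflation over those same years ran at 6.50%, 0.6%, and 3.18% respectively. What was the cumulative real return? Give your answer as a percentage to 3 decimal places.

43.379%

Cumulative inflation factor: 1.0650 × 1.006 × 1.0318 ≈ 1.10546.
Nominal growth factor: 1.58500. Real growth factor = 1.58500 / 1.10546 ≈ 1.43379.
Total real return ≈ 43.3792%.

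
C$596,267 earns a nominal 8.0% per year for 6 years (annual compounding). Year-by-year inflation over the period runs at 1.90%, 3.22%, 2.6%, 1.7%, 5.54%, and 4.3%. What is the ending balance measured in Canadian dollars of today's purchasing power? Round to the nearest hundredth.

C$783,205.19

Nominal value at maturity: C$596,267 × (1 + 8.0%)^6 ≈ C$946,200.79.
Price-level factor over 6 years: 1.0190 × 1.0322 × 1.026 × 1.017 × 1.0554 × 1.043 ≈ 1.2081135371.
Dividing the nominal maturity value by the price-level factor gives the value in today's money.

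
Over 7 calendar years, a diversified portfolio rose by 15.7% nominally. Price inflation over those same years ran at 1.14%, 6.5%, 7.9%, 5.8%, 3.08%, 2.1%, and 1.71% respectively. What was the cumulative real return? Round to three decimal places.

Cumulative inflation factor: 1.0114 × 1.065 × 1.079 × 1.058 × 1.0308 × 1.021 × 1.0171 ≈ 1.31627.
Nominal growth factor: 1.15700. Real growth factor = 1.15700 / 1.31627 ≈ 0.87900.
Total real return ≈ -12.0998%.

-12.100%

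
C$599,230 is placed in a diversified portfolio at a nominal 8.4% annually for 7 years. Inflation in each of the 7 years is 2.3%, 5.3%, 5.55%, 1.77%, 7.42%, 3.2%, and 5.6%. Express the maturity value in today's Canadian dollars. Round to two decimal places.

Nominal value at maturity: C$599,230 × (1 + 8.4%)^7 ≈ C$1,053,897.86.
Price-level factor over 7 years: 1.023 × 1.053 × 1.0555 × 1.0177 × 1.0742 × 1.032 × 1.056 ≈ 1.3545990933.
Dividing the nominal maturity value by the price-level factor gives the value in today's money.

C$778,014.59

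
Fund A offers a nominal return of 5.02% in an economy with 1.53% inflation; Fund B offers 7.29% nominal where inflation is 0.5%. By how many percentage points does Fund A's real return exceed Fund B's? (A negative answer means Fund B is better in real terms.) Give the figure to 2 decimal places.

Fund A real return: 1.0502/1.0153 − 1 = 3.437%.
Fund B real return: 1.0729/1.005 − 1 = 6.756%.
Difference: 3.437 − 6.756 = -3.319 pp.

-3.32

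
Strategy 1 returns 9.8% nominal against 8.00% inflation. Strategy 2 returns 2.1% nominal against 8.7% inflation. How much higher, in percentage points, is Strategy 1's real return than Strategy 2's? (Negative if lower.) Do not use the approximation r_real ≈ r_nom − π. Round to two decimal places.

Strategy 1 real return: 1.098/1.0800 − 1 = 1.667%.
Strategy 2 real return: 1.021/1.087 − 1 = -6.072%.
Difference: 1.667 − (-6.072) = 7.739 pp.

7.74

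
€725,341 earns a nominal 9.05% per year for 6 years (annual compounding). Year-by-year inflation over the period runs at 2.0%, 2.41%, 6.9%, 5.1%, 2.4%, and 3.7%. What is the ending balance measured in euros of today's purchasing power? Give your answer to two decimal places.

€978,801.38

Nominal value at maturity: €725,341 × (1 + 9.05%)^6 ≈ €1,219,821.39.
Price-level factor over 6 years: 1.020 × 1.0241 × 1.069 × 1.051 × 1.024 × 1.037 ≈ 1.2462399589.
The maturity value deflated by that factor is the answer in today's purchasing power.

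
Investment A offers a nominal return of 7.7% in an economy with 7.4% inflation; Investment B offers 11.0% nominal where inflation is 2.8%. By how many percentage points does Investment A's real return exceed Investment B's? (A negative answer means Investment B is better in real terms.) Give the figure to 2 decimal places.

Investment A real return: 1.077/1.074 − 1 = 0.279%.
Investment B real return: 1.110/1.028 − 1 = 7.977%.
Difference: 0.279 − 7.977 = -7.698 pp.

-7.70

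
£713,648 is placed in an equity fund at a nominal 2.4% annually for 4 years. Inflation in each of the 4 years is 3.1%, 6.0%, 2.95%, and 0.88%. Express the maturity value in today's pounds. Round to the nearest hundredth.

£691,334.01

Nominal value at maturity: £713,648 × (1 + 2.4%)^4 ≈ £784,664.27.
Price-level factor over 4 years: 1.031 × 1.060 × 1.0295 × 1.0088 ≈ 1.1350002445.
Dividing the nominal maturity value by the price-level factor gives the value in today's money.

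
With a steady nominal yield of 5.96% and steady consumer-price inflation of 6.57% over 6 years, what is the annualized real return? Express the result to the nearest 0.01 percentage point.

With constant rates the annual real return is the same each year: (1+5.96%)/(1+6.57%) − 1 = -0.00572.

-0.57%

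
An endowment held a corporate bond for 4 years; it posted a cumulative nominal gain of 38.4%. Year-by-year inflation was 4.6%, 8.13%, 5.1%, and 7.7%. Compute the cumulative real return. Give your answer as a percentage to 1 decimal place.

8.1%

Cumulative inflation factor: 1.046 × 1.0813 × 1.051 × 1.077 ≈ 1.28025.
Nominal growth factor: 1.38400. Real growth factor = 1.38400 / 1.28025 ≈ 1.08104.
Total real return ≈ 8.1035%.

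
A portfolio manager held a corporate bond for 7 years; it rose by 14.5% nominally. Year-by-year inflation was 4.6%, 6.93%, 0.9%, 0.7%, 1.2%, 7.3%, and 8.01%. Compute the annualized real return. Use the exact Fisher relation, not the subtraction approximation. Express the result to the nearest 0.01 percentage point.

Cumulative inflation factor: 1.046 × 1.0693 × 1.009 × 1.007 × 1.012 × 1.073 × 1.0801 ≈ 1.33290.
Nominal growth factor: 1.14500. Real growth factor = 1.14500 / 1.33290 ≈ 0.85903.
Annualized: 0.85903^(1/7) − 1 ≈ -0.02147.

-2.15%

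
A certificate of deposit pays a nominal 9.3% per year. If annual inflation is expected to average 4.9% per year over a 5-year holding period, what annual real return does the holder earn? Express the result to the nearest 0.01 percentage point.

With constant rates the annual real return is the same each year: (1+9.3%)/(1+4.9%) − 1 = 0.04194.

4.19%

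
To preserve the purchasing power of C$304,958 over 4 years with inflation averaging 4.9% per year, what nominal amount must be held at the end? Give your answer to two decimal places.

Cumulative price-level factor: (1+4.9%)^4 ≈ 1.2108823608.
Multiplying C$304,958 by the price-level factor gives the future nominal sum.

C$369,268.26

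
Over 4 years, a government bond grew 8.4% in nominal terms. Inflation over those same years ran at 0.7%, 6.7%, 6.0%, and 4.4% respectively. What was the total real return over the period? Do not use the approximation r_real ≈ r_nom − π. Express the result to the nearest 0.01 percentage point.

-8.83%

Cumulative inflation factor: 1.007 × 1.067 × 1.060 × 1.044 ≈ 1.18905.
Nominal growth factor: 1.08400. Real growth factor = 1.08400 / 1.18905 ≈ 0.91165.
Total real return ≈ -8.8348%.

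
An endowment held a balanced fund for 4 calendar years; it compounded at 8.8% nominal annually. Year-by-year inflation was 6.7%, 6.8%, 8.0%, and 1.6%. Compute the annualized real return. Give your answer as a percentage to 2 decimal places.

Cumulative inflation factor: 1.067 × 1.068 × 1.080 × 1.016 ≈ 1.25041.
Nominal growth factor: 1.40125. Real growth factor = 1.40125 / 1.25041 ≈ 1.12063.
Annualized: 1.12063^(1/4) − 1 ≈ 0.02888.

2.89%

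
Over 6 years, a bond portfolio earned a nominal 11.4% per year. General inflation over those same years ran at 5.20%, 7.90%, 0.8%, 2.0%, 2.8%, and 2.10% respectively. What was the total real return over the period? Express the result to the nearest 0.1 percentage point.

Cumulative inflation factor: 1.0520 × 1.0790 × 1.008 × 1.020 × 1.028 × 1.0210 ≈ 1.22495.
Nominal growth factor: 1.91122. Real growth factor = 1.91122 / 1.22495 ≈ 1.56025.
Total real return ≈ 56.0251%.

56.0%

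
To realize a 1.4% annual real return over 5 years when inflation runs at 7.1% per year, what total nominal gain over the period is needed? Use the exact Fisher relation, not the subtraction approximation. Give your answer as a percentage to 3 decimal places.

Required annual nominal rate: (1+1.4%)(1+7.1%) − 1 = 8.5994%.
Cumulative over 5 years: (1 + 0.085994)^5 − 1 ≈ 0.51056.

51.056%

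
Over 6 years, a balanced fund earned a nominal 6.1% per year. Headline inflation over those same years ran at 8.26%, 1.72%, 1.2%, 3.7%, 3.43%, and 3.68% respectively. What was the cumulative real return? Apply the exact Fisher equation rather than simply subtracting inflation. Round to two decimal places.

Cumulative inflation factor: 1.0826 × 1.0172 × 1.012 × 1.037 × 1.0343 × 1.0368 ≈ 1.23930.
Nominal growth factor: 1.42657. Real growth factor = 1.42657 / 1.23930 ≈ 1.15111.
Total real return ≈ 15.1111%.

15.11%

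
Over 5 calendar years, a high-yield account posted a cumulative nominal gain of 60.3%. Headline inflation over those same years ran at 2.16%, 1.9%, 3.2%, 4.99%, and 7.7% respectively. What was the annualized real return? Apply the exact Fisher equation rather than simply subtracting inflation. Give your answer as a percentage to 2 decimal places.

Cumulative inflation factor: 1.0216 × 1.019 × 1.032 × 1.0499 × 1.077 ≈ 1.21478.
Nominal growth factor: 1.60300. Real growth factor = 1.60300 / 1.21478 ≈ 1.31958.
Annualized: 1.31958^(1/5) − 1 ≈ 0.05703.

5.70%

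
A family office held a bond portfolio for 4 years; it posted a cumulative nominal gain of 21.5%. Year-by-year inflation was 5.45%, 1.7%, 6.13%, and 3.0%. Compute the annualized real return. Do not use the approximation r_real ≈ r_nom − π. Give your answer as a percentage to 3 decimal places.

0.898%

Cumulative inflation factor: 1.0545 × 1.017 × 1.0613 × 1.030 ≈ 1.17231.
Nominal growth factor: 1.21500. Real growth factor = 1.21500 / 1.17231 ≈ 1.03641.
Annualized: 1.03641^(1/4) − 1 ≈ 0.00898.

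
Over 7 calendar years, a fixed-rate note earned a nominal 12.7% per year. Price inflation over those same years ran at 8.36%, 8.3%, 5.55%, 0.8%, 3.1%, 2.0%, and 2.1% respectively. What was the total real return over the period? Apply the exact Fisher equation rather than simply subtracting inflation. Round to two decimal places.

Cumulative inflation factor: 1.0836 × 1.083 × 1.0555 × 1.008 × 1.031 × 1.020 × 1.021 ≈ 1.34060.
Nominal growth factor: 2.30923. Real growth factor = 2.30923 / 1.34060 ≈ 1.72253.
Total real return ≈ 72.2529%.

72.25%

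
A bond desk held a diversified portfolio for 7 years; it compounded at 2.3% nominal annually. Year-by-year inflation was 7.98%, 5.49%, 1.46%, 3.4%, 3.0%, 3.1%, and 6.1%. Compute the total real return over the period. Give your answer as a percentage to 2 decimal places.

-12.91%

Cumulative inflation factor: 1.0798 × 1.0549 × 1.0146 × 1.034 × 1.030 × 1.031 × 1.061 ≈ 1.34642.
Nominal growth factor: 1.17254. Real growth factor = 1.17254 / 1.34642 ≈ 0.87086.
Total real return ≈ -12.9140%.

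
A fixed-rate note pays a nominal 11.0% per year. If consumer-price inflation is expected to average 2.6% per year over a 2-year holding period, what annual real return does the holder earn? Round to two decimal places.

With constant rates the annual real return is the same each year: (1+11.0%)/(1+2.6%) − 1 = 0.08187.

8.19%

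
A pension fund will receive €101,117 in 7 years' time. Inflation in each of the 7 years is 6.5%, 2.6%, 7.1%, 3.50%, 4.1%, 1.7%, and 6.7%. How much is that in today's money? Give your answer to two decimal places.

€73,902.87

Price-level factor over 7 years: 1.065 × 1.026 × 1.071 × 1.0350 × 1.041 × 1.017 × 1.067 ≈ 1.3682419165.
Purchasing power today: €101,117 divided by that factor.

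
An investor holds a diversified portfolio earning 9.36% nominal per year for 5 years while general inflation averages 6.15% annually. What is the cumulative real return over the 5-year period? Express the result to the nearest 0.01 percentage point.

The annual real rate is (1+9.36%)/(1+6.15%) − 1 = 3.0240%.
Compounded over 5 years: (1 + 0.030240)^5 − 1 ≈ 0.16063.

16.06%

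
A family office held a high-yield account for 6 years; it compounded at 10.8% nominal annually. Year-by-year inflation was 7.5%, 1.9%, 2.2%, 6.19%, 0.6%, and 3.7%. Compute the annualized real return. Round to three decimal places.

6.895%

Cumulative inflation factor: 1.075 × 1.019 × 1.022 × 1.0619 × 1.006 × 1.037 ≈ 1.24021.
Nominal growth factor: 1.85028. Real growth factor = 1.85028 / 1.24021 ≈ 1.49192.
Annualized: 1.49192^(1/6) − 1 ≈ 0.06895.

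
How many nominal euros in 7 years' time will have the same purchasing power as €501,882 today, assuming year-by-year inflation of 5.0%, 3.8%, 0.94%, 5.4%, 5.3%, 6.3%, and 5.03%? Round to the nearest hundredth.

Cumulative price-level factor: 1.050 × 1.038 × 1.0094 × 1.054 × 1.053 × 1.063 × 1.0503 ≈ 1.3632187946.
Multiplying €501,882 by the price-level factor gives the future nominal sum.

€684,174.98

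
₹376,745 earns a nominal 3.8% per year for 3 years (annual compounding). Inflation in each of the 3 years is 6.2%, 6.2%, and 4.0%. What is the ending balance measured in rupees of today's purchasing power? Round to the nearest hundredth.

₹359,217.25

Nominal value at maturity: ₹376,745 × (1 + 3.8%)^3 ≈ ₹421,346.66.
Price-level factor over 3 years: 1.062 × 1.062 × 1.040 = 1.17295776.
The maturity value deflated by that factor is the answer in today's purchasing power.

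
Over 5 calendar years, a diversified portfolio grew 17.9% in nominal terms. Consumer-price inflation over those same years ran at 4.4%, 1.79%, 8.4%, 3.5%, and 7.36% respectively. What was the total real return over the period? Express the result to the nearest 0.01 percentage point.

Cumulative inflation factor: 1.044 × 1.0179 × 1.084 × 1.035 × 1.0736 ≈ 1.28002.
Nominal growth factor: 1.17900. Real growth factor = 1.17900 / 1.28002 ≈ 0.92108.
Total real return ≈ -7.8923%.

-7.89%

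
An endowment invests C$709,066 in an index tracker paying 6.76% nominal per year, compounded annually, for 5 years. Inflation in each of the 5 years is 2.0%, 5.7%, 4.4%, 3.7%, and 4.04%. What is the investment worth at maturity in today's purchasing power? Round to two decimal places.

Nominal value at maturity: C$709,066 × (1 + 6.76%)^5 ≈ C$983,398.38.
Price-level factor over 5 years: 1.020 × 1.057 × 1.044 × 1.037 × 1.0404 ≈ 1.2143804238.
The maturity value deflated by that factor is the answer in today's purchasing power.

C$809,794.33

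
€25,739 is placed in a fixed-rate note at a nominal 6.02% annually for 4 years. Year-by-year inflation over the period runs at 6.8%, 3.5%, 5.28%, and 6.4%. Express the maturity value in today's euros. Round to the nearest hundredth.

Nominal value at maturity: €25,739 × (1 + 6.02%)^4 ≈ €32,519.43.
Price-level factor over 4 years: 1.068 × 1.035 × 1.0528 × 1.064 ≈ 1.2382236841.
Dividing the nominal maturity value by the price-level factor gives the value in today's money.

€26,262.97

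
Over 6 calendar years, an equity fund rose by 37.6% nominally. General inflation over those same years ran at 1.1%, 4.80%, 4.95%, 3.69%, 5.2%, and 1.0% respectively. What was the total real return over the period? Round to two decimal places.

12.32%

Cumulative inflation factor: 1.011 × 1.0480 × 1.0495 × 1.0369 × 1.052 × 1.010 ≈ 1.22509.
Nominal growth factor: 1.37600. Real growth factor = 1.37600 / 1.22509 ≈ 1.12318.
Total real return ≈ 12.3181%.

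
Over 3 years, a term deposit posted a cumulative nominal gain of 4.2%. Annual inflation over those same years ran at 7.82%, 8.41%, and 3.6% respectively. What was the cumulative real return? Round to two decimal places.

Cumulative inflation factor: 1.0782 × 1.0841 × 1.036 ≈ 1.21096.
Nominal growth factor: 1.04200. Real growth factor = 1.04200 / 1.21096 ≈ 0.86048.
Total real return ≈ -13.9523%.

-13.95%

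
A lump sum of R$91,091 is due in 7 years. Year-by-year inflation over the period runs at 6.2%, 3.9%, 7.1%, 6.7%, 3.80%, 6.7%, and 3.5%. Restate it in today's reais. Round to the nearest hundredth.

R$63,020.14

Price-level factor over 7 years: 1.062 × 1.039 × 1.071 × 1.067 × 1.0380 × 1.067 × 1.035 ≈ 1.4454267150.
Purchasing power today: R$91,091 divided by that factor.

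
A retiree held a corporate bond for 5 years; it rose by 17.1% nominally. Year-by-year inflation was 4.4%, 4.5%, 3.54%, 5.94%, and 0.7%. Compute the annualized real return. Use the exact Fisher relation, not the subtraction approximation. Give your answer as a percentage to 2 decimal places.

Cumulative inflation factor: 1.044 × 1.045 × 1.0354 × 1.0594 × 1.007 ≈ 1.20508.
Nominal growth factor: 1.17100. Real growth factor = 1.17100 / 1.20508 ≈ 0.97172.
Annualized: 0.97172^(1/5) − 1 ≈ -0.00572.

-0.57%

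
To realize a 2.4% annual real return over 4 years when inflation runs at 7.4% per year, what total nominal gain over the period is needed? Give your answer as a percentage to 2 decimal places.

Required annual nominal rate: (1+2.4%)(1+7.4%) − 1 = 9.9776%.
Cumulative over 4 years: (1 + 0.099776)^4 − 1 ≈ 0.46291.

46.29%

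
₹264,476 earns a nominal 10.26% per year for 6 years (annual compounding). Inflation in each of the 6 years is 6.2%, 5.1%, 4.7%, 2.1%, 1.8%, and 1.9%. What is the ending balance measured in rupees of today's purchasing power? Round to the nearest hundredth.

Nominal value at maturity: ₹264,476 × (1 + 10.26%)^6 ≈ ₹475,219.44.
Price-level factor over 6 years: 1.062 × 1.051 × 1.047 × 1.021 × 1.018 × 1.019 ≈ 1.2377177482.
Dividing the nominal maturity value by the price-level factor gives the value in today's money.

₹383,948.15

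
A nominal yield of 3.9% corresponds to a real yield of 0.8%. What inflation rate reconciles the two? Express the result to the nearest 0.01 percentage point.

3.08%

From (1+r_nom) = (1+r_real)(1+π), we get 1+π = (1 + 3.9%)/(1 + 0.8%) = 1.039/1.008 ≈ 1.03075.
So π ≈ 3.0754%.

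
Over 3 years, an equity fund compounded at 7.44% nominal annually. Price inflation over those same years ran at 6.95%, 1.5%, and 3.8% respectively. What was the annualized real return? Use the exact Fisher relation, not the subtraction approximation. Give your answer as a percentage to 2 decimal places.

Cumulative inflation factor: 1.0695 × 1.015 × 1.038 ≈ 1.12679.
Nominal growth factor: 1.24022. Real growth factor = 1.24022 / 1.12679 ≈ 1.10066.
Annualized: 1.10066^(1/3) − 1 ≈ 0.03249.

3.25%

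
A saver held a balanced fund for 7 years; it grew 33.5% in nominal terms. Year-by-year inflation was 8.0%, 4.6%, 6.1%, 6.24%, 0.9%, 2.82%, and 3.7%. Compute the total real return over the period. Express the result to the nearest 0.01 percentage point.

-2.55%

Cumulative inflation factor: 1.080 × 1.046 × 1.061 × 1.0624 × 1.009 × 1.0282 × 1.037 ≈ 1.36996.
Nominal growth factor: 1.33500. Real growth factor = 1.33500 / 1.36996 ≈ 0.97448.
Total real return ≈ -2.5516%.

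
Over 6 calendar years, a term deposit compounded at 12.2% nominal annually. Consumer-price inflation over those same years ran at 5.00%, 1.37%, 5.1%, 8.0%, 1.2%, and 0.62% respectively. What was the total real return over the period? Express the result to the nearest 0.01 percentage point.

62.17%

Cumulative inflation factor: 1.0500 × 1.0137 × 1.051 × 1.080 × 1.012 × 1.0062 ≈ 1.23024.
Nominal growth factor: 1.99507. Real growth factor = 1.99507 / 1.23024 ≈ 1.62169.
Total real return ≈ 62.1687%.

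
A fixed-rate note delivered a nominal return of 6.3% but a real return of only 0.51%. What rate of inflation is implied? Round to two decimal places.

From (1+r_nom) = (1+r_real)(1+π), we get 1+π = (1 + 6.3%)/(1 + 0.51%) = 1.063/1.0051 ≈ 1.05761.
So π ≈ 5.7606%.

5.76%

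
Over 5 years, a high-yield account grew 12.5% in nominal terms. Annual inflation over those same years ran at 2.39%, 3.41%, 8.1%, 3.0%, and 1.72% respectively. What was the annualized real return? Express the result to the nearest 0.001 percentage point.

-1.269%

Cumulative inflation factor: 1.0239 × 1.0341 × 1.081 × 1.030 × 1.0172 ≈ 1.19919.
Nominal growth factor: 1.12500. Real growth factor = 1.12500 / 1.19919 ≈ 0.93813.
Annualized: 0.93813^(1/5) − 1 ≈ -0.01269.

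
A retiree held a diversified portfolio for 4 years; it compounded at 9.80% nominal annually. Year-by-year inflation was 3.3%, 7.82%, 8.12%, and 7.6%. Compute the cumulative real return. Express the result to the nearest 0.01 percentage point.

12.17%

Cumulative inflation factor: 1.033 × 1.0782 × 1.0812 × 1.076 ≈ 1.29574.
Nominal growth factor: 1.45348. Real growth factor = 1.45348 / 1.29574 ≈ 1.12174.
Total real return ≈ 12.1738%.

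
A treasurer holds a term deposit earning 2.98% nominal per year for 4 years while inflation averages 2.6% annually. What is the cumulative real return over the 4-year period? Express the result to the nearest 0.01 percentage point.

The annual real rate is (1+2.98%)/(1+2.6%) − 1 = 0.3704%.
Compounded over 4 years: (1 + 0.003704)^4 − 1 ≈ 0.01490.

1.49%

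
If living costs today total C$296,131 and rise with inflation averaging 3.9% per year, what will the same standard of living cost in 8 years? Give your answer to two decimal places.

C$402,168.69

Cumulative price-level factor: (1+3.9%)^8 ≈ 1.3580769571.
The nominal amount required is C$296,131 scaled up by that factor.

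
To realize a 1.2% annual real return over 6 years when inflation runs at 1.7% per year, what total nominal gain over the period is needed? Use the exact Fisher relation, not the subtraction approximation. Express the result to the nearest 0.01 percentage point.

18.85%

Required annual nominal rate: (1+1.2%)(1+1.7%) − 1 = 2.9204%.
Cumulative over 6 years: (1 + 0.029204)^6 − 1 ≈ 0.18853.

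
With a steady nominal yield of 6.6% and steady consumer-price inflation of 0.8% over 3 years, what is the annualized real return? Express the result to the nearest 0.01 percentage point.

5.75%

With constant rates the annual real return is the same each year: (1+6.6%)/(1+0.8%) − 1 = 0.05754.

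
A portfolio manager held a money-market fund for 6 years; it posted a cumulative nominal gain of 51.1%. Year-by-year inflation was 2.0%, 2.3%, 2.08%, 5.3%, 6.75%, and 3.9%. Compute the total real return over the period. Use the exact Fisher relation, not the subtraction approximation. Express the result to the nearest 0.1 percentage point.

Cumulative inflation factor: 1.020 × 1.023 × 1.0208 × 1.053 × 1.0675 × 1.039 ≈ 1.24402.
Nominal growth factor: 1.51100. Real growth factor = 1.51100 / 1.24402 ≈ 1.21461.
Total real return ≈ 21.4608%.

21.5%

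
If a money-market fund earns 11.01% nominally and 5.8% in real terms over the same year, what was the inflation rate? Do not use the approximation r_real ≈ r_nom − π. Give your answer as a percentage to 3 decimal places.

From (1+r_nom) = (1+r_real)(1+π), we get 1+π = (1 + 11.01%)/(1 + 5.8%) = 1.1101/1.058 ≈ 1.04924.
So π ≈ 4.9244%.

4.924%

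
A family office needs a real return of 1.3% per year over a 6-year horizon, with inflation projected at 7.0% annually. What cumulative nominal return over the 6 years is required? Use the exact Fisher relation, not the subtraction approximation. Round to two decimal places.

Required annual nominal rate: (1+1.3%)(1+7.0%) − 1 = 8.391%.
Cumulative over 6 years: (1 + 0.08391)^6 − 1 ≈ 0.62166.

62.17%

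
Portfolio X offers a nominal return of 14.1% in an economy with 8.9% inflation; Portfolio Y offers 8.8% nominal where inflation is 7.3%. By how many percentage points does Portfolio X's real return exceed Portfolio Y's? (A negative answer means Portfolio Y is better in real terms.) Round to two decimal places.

3.38

Portfolio X real return: 1.141/1.089 − 1 = 4.775%.
Portfolio Y real return: 1.088/1.073 − 1 = 1.398%.
Difference: 4.775 − 1.398 = 3.377 pp.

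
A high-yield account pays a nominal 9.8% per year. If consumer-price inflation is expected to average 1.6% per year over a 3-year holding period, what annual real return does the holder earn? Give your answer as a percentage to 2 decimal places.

With constant rates the annual real return is the same each year: (1+9.8%)/(1+1.6%) − 1 = 0.08071.

8.07%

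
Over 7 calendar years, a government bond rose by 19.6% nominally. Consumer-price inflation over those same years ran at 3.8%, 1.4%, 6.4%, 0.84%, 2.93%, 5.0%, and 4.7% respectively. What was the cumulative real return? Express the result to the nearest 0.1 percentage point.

Cumulative inflation factor: 1.038 × 1.014 × 1.064 × 1.0084 × 1.0293 × 1.050 × 1.047 ≈ 1.27787.
Nominal growth factor: 1.19600. Real growth factor = 1.19600 / 1.27787 ≈ 0.93593.
Total real return ≈ -6.4070%.

-6.4%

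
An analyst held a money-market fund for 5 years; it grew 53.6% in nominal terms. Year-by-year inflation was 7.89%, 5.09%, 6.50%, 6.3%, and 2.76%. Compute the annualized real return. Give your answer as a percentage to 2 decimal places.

Cumulative inflation factor: 1.0789 × 1.0509 × 1.0650 × 1.063 × 1.0276 ≈ 1.31901.
Nominal growth factor: 1.53600. Real growth factor = 1.53600 / 1.31901 ≈ 1.16451.
Annualized: 1.16451^(1/5) − 1 ≈ 0.03093.

3.09%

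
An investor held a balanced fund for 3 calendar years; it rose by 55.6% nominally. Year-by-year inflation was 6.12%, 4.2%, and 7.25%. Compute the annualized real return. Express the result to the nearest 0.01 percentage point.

Cumulative inflation factor: 1.0612 × 1.042 × 1.0725 ≈ 1.18594.
Nominal growth factor: 1.55600. Real growth factor = 1.55600 / 1.18594 ≈ 1.31204.
Annualized: 1.31204^(1/3) − 1 ≈ 0.09475.

9.48%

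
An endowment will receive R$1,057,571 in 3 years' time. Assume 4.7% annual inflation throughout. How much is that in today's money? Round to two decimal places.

R$921,445.15

Price-level factor over 3 years: (1 + 4.7%)^3 = 1.147730823.
Purchasing power today: R$1,057,571 divided by that factor.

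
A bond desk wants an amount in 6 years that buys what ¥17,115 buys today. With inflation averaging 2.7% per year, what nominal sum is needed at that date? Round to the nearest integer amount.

¥20,082

Cumulative price-level factor: (1+2.7%)^6 ≈ 1.1733367181.
The nominal amount required is ¥17,115 scaled up by that factor.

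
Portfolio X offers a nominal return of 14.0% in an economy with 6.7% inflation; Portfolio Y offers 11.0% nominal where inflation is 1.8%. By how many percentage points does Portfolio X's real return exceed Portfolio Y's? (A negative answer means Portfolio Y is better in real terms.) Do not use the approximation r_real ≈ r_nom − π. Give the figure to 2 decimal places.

Portfolio X real return: 1.140/1.067 − 1 = 6.842%.
Portfolio Y real return: 1.110/1.018 − 1 = 9.037%.
Difference: 6.842 − 9.037 = -2.195 pp.

-2.20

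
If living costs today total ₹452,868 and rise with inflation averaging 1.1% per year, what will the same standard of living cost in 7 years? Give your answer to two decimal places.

Cumulative price-level factor: (1+1.1%)^7 ≈ 1.0795881008.
The nominal amount required is ₹452,868 scaled up by that factor.

₹488,910.90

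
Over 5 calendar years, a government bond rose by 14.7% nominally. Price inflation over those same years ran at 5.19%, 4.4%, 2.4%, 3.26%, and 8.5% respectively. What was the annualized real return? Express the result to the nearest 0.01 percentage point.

-1.86%

Cumulative inflation factor: 1.0519 × 1.044 × 1.024 × 1.0326 × 1.085 ≈ 1.25990.
Nominal growth factor: 1.14700. Real growth factor = 1.14700 / 1.25990 ≈ 0.91039.
Annualized: 0.91039^(1/5) − 1 ≈ -0.01860.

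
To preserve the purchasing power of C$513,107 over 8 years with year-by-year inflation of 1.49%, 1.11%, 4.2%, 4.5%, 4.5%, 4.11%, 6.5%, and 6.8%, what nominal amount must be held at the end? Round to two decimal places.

Cumulative price-level factor: 1.0149 × 1.0111 × 1.042 × 1.045 × 1.045 × 1.0411 × 1.065 × 1.068 ≈ 1.3827095732.
Multiplying C$513,107 by the price-level factor gives the future nominal sum.

C$709,477.96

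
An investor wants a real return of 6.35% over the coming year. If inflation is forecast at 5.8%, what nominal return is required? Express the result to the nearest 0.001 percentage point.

By the Fisher equation, 1 + r_nom = (1 + 6.35%)(1 + 5.8%) = 1.0635 × 1.058 = 1.125183.
So r_nom = 12.5183%.

12.518%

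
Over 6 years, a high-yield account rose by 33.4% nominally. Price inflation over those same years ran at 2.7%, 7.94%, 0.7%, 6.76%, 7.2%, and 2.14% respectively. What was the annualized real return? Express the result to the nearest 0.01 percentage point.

0.37%

Cumulative inflation factor: 1.027 × 1.0794 × 1.007 × 1.0676 × 1.072 × 1.0214 ≈ 1.30491.
Nominal growth factor: 1.33400. Real growth factor = 1.33400 / 1.30491 ≈ 1.02229.
Annualized: 1.02229^(1/6) − 1 ≈ 0.00368.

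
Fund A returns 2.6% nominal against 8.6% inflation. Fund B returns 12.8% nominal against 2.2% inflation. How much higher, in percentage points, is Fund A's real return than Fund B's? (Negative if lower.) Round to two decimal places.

-15.90

Fund A real return: 1.026/1.086 − 1 = -5.525%.
Fund B real return: 1.128/1.022 − 1 = 10.372%.
Difference: -5.525 − 10.372 = -15.897 pp.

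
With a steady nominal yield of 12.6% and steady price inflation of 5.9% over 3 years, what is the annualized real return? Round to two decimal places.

With constant rates the annual real return is the same each year: (1+12.6%)/(1+5.9%) − 1 = 0.06327.

6.33%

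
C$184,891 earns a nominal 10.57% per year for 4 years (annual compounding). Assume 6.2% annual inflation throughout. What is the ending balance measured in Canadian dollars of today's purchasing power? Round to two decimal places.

C$217,253.58

Nominal value at maturity: C$184,891 × (1 + 10.57%)^4 ≈ C$276,353.53.
Price-level factor over 4 years: (1 + 6.2%)^4 ≈ 1.2720320883.
The maturity value deflated by that factor is the answer in today's purchasing power.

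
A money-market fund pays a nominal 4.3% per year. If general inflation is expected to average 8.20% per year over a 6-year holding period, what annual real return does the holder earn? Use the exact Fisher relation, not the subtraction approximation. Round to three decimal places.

With constant rates the annual real return is the same each year: (1+4.3%)/(1+8.20%) − 1 = -0.03604.

-3.604%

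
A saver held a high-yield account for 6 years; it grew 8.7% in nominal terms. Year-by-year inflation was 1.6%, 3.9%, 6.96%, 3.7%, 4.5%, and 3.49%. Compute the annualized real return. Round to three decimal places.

Cumulative inflation factor: 1.016 × 1.039 × 1.0696 × 1.037 × 1.045 × 1.0349 ≈ 1.26626.
Nominal growth factor: 1.08700. Real growth factor = 1.08700 / 1.26626 ≈ 0.85843.
Annualized: 0.85843^(1/6) − 1 ≈ -0.02512.

-2.512%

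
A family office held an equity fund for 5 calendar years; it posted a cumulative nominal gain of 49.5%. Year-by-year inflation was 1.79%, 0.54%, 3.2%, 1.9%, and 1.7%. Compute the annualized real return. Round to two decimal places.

6.44%

Cumulative inflation factor: 1.0179 × 1.0054 × 1.032 × 1.019 × 1.017 ≈ 1.09451.
Nominal growth factor: 1.49500. Real growth factor = 1.49500 / 1.09451 ≈ 1.36591.
Annualized: 1.36591^(1/5) − 1 ≈ 0.06435.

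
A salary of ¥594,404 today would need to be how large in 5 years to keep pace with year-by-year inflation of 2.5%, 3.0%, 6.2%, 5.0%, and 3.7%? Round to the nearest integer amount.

Cumulative price-level factor: 1.025 × 1.030 × 1.062 × 1.050 × 1.037 ≈ 1.2208256975.
The nominal amount required is ¥594,404 scaled up by that factor.

¥725,664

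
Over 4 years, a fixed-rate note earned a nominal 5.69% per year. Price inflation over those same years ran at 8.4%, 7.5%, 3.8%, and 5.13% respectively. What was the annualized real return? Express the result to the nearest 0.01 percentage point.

-0.47%

Cumulative inflation factor: 1.084 × 1.075 × 1.038 × 1.0513 ≈ 1.27163.
Nominal growth factor: 1.24777. Real growth factor = 1.24777 / 1.27163 ≈ 0.98124.
Annualized: 0.98124^(1/4) − 1 ≈ -0.00472.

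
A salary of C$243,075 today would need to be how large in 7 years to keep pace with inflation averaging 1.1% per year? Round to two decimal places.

Cumulative price-level factor: (1+1.1%)^7 ≈ 1.0795881008.
The nominal amount required is C$243,075 scaled up by that factor.

C$262,420.88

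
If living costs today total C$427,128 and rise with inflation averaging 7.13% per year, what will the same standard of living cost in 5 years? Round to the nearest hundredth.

C$602,717.17

Cumulative price-level factor: (1+7.13%)^5 ≈ 1.4110926332.
The nominal amount required is C$427,128 scaled up by that factor.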